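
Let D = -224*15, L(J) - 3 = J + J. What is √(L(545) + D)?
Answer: I*√2267 ≈ 47.613*I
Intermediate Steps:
L(J) = 3 + 2*J (L(J) = 3 + (J + J) = 3 + 2*J)
D = -3360
√(L(545) + D) = √((3 + 2*545) - 3360) = √((3 + 1090) - 3360) = √(1093 - 3360) = √(-2267) = I*√2267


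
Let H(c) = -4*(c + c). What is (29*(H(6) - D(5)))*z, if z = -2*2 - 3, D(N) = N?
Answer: 10759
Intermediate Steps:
H(c) = -8*c
z = -7 (z = -4 - 3 = -7)
(29*(H(6) - D(5)))*z = (29*(-8*6 - 1*5))*(-7) = (29*(-48 - 5))*(-7) = (29*(-53))*(-7) = -1537*(-7) = 10759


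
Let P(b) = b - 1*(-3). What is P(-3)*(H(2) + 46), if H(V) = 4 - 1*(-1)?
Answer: 0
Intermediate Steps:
P(b) = 3 + b (P(b) = b + 3 = 3 + b)
H(V) = 5 (H(V) = 4 + 1 = 5)
P(-3)*(H(2) + 46) = (3 - 3)*(5 + 46) = 0*51 = 0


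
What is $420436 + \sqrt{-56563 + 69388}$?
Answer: $420436 + 15 \sqrt{57} \approx 4.2055 \cdot 10^{5}$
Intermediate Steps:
$420436 + \sqrt{-56563 + 69388} = 420436 + \sqrt{12825} = 420436 + 15 \sqrt{57}$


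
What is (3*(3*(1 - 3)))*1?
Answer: -18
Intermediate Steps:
(3*(3*(1 - 3)))*1 = (3*(3*(-2)))*1 = (3*(-6))*1 = -18*1 = -18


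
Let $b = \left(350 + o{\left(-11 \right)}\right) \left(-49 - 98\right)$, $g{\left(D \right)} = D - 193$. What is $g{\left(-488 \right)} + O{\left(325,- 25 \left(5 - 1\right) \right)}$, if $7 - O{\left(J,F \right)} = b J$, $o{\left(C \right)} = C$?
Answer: $16195051$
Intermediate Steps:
$g{\left(D \right)} = -193 + D$
$b = -49833$ ($b = \left(350 - 11\right) \left(-49 - 98\right) = 339 \left(-147\right) = -49833$)
$O{\left(J,F \right)} = 7 + 49833 J$ ($O{\left(J,F \right)} = 7 - - 49833 J = 7 + 49833 J$)
$g{\left(-488 \right)} + O{\left(325,- 25 \left(5 - 1\right) \right)} = \left(-193 - 488\right) + \left(7 + 49833 \cdot 325\right) = -681 + \left(7 + 16195725\right) = -681 + 16195732 = 16195051$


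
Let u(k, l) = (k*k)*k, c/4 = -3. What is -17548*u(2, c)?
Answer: -140384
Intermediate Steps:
c = -12 (c = 4*(-3) = -12)
u(k, l) = k**3 (u(k, l) = k**2*k = k**3)
-17548*u(2, c) = -17548*2**3 = -17548*8 = -140384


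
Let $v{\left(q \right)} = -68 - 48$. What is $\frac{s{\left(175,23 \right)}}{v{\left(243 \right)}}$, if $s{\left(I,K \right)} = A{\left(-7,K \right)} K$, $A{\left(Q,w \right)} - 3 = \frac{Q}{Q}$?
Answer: $- \frac{23}{29} \approx -0.7931$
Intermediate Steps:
$A{\left(Q,w \right)} = 4$ ($A{\left(Q,w \right)} = 3 + \frac{Q}{Q} = 3 + 1 = 4$)
$s{\left(I,K \right)} = 4 K$
$v{\left(q \right)} = -116$
$\frac{s{\left(175,23 \right)}}{v{\left(243 \right)}} = \frac{4 \cdot 23}{-116} = 92 \left(- \frac{1}{116}\right) = - \frac{23}{29}$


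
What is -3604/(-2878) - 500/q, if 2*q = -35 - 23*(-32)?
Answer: -175798/1008739 ≈ -0.17427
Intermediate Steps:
q = 701/2 (q = (-35 - 23*(-32))/2 = (-35 + 736)/2 = (1/2)*701 = 701/2 ≈ 350.50)
-3604/(-2878) - 500/q = -3604/(-2878) - 500/701/2 = -3604*(-1/2878) - 500*2/701 = 1802/1439 - 1000/701 = -175798/1008739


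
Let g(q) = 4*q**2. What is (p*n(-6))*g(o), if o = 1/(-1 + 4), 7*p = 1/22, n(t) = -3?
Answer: -2/231 ≈ -0.0086580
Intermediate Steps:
p = 1/154 (p = (1/7)/22 = (1/7)*(1/22) = 1/154 ≈ 0.0064935)
o = 1/3 ≈ 0.33333
(p*n(-6))*g(o) = ((1/154)*(-3))*(4*(1/3)**2) = -6/(77*9) = -3/154*4/9 = -2/231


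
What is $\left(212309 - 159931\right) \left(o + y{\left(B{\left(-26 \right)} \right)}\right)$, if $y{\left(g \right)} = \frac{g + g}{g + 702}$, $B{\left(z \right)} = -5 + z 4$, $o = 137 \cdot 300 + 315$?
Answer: $\frac{1286344859506}{593} \approx 2.1692 \cdot 10^{9}$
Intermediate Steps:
$o = 41415$ ($o = 41100 + 315 = 41415$)
$B{\left(z \right)} = -5 + 4 z$
$y{\left(g \right)} = \frac{2 g}{702 + g}$
$\left(212309 - 159931\right) \left(o + y{\left(B{\left(-26 \right)} \right)}\right) = \left(212309 - 159931\right) \left(41415 + \frac{2 \left(-5 + 4 \left(-26\right)\right)}{702 + \left(-5 + 4 \left(-26\right)\right)}\right) = 52378 \left(41415 + \frac{2 \left(-5 - 104\right)}{702 - 109}\right) = 52378 \left(41415 + 2 \left(-109\right) \frac{1}{702 - 109}\right) = 52378 \left(41415 + 2 \left(-109\right) \frac{1}{593}\right) = 52378 \left(41415 - \frac{218}{593}\right) = 52378 \cdot \frac{24558877}{593} = \frac{1286344859506}{593}$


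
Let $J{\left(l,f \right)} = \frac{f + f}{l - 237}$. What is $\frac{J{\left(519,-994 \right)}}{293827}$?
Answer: $- \frac{994}{41429607} \approx -2.3992 \cdot 10^{-5}$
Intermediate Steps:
$J{\left(l,f \right)} = \frac{2 f}{-237 + l}$
$\frac{J{\left(519,-994 \right)}}{293827} = \frac{2 \left(-994\right) \frac{1}{-237 + 519}}{293827} = 2 \left(-994\right) \frac{1}{282} \cdot \frac{1}{293827} = \left(- \frac{994}{141}\right) \frac{1}{293827} = - \frac{994}{41429607}$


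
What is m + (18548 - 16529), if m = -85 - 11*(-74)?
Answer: 2748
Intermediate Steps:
m = 729 (m = -85 + 814 = 729)
m + (18548 - 16529) = 729 + (18548 - 16529) = 729 + 2019 = 2748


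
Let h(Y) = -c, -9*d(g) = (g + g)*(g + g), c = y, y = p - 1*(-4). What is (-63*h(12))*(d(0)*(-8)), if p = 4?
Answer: 0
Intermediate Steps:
y = 8 (y = 4 - 1*(-4) = 4 + 4 = 8)
c = 8
d(g) = -4*g²/9 (d(g) = -(g + g)*(g + g)/9 = -2*g*2*g/9 = -4*g²/9)
h(Y) = -8 (h(Y) = -1*8 = -8)
(-63*h(12))*(d(0)*(-8)) = (-63*(-8))*(-4/9*0²*(-8)) = 504*(-4/9*0*(-8)) = 504*(0*(-8)) = 504*0 = 0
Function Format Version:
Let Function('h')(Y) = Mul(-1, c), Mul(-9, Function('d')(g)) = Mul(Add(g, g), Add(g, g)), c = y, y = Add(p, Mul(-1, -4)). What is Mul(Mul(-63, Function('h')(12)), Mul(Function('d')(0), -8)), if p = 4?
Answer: 0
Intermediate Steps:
y = 8 (y = Add(4, Mul(-1, -4)) = Add(4, 4) = 8)
c = 8
Function('d')(g) = Mul(Rational(-4, 9), Pow(g, 2)) (Function('d')(g) = Mul(Rational(-1, 9), Mul(Add(g, g), Add(g, g))) = Mul(Rational(-1, 9), Mul(Mul(2, g), Mul(2, g))) = Mul(Rational(-1, 9), Mul(4, Pow(g, 2))) = Mul(Rational(-4, 9), Pow(g, 2)))
Function('h')(Y) = -8 (Function('h')(Y) = Mul(-1, 8) = -8)
Mul(Mul(-63, Function('h')(12)), Mul(Function('d')(0), -8)) = Mul(Mul(-63, -8), Mul(Mul(Rational(-4, 9), Pow(0, 2)), -8)) = Mul(504, Mul(Mul(Rational(-4, 9), 0), -8)) = Mul(504, Mul(0, -8)) = Mul(504, 0) = 0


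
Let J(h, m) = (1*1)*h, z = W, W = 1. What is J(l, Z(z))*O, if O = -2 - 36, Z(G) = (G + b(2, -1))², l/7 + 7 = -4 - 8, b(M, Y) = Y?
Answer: 5054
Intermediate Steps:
l = -133 (l = -49 + 7*(-4 - 8) = -49 + 7*(-12) = -49 - 84 = -133)
z = 1
Z(G) = (-1 + G)² (Z(G) = (G - 1)² = (-1 + G)²)
J(h, m) = h (J(h, m) = 1*h = h)
O = -38
J(l, Z(z))*O = -133*(-38) = 5054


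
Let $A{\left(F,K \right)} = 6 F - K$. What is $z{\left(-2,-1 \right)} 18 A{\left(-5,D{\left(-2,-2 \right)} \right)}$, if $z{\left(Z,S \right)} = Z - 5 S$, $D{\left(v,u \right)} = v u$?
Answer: $-1836$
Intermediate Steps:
$D{\left(v,u \right)} = u v$
$A{\left(F,K \right)} = - K + 6 F$
$z{\left(-2,-1 \right)} 18 A{\left(-5,D{\left(-2,-2 \right)} \right)} = \left(-2 - -5\right) 18 \left(- \left(-2\right) \left(-2\right) + 6 \left(-5\right)\right) = \left(-2 + 5\right) 18 \left(\left(-1\right) 4 - 30\right) = 3 \cdot 18 \left(-4 - 30\right) = 54 \left(-34\right) = -1836$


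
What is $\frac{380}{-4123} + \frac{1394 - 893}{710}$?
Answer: $\frac{94517}{154070} \approx 0.61347$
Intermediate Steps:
$\frac{380}{-4123} + \frac{1394 - 893}{710} = 380 \left(- \frac{1}{4123}\right) + 501 \cdot \frac{1}{710} = - \frac{20}{217} + \frac{501}{710} = \frac{94517}{154070}$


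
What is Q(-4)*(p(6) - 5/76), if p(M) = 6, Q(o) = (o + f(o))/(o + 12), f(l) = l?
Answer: -451/76 ≈ -5.9342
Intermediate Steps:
Q(o) = 2*o/(12 + o) (Q(o) = (o + o)/(o + 12) = (2*o)/(12 + o) = 2*o/(12 + o))
Q(-4)*(p(6) - 5/76) = (2*(-4)/(12 - 4))*(6 - 5/76) = (2*(-4)/8)*(6 - 5*1/76) = (2*(-4)*(⅛))*(6 - 5/76) = -1*451/76 = -451/76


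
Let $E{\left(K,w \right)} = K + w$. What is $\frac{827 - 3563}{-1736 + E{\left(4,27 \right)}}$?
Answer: $\frac{2736}{1705} \approx 1.6047$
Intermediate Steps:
$\frac{827 - 3563}{-1736 + E{\left(4,27 \right)}} = \frac{827 - 3563}{-1736 + \left(4 + 27\right)} = - \frac{2736}{-1736 + 31} = - \frac{2736}{-1705} = \left(-2736\right) \left(- \frac{1}{1705}\right) = \frac{2736}{1705}$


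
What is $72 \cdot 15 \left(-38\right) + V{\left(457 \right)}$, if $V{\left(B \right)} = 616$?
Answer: $-40424$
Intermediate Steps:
$72 \cdot 15 \left(-38\right) + V{\left(457 \right)} = 72 \cdot 15 \left(-38\right) + 616 = 1080 \left(-38\right) + 616 = -41040 + 616 = -40424$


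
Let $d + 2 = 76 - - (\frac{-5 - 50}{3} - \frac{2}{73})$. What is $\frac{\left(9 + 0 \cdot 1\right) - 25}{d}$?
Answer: $- \frac{3504}{12185} \approx -0.28757$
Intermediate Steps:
$d = \frac{12185}{219}$ ($d = -2 + \left(76 - - (\frac{-5 - 50}{3} - \frac{2}{73})\right) = -2 + \left(76 - - (\left(-55\right) \frac{1}{3} - \frac{2}{73})\right) = -2 + \left(76 - - (- \frac{55}{3} - \frac{2}{73})\right) = -2 + \left(76 - \left(-1\right) \left(- \frac{4021}{219}\right)\right) = -2 + \left(76 - \frac{4021}{219}\right) = -2 + \frac{12623}{219} = \frac{12185}{219} \approx 55.639$)
$\frac{\left(9 + 0 \cdot 1\right) - 25}{d} = \frac{\left(9 + 0 \cdot 1\right) - 25}{\frac{12185}{219}} = \frac{219 \left(\left(9 + 0\right) - 25\right)}{12185} = \frac{219 \left(9 - 25\right)}{12185} = \frac{219}{12185} \left(-16\right) = - \frac{3504}{12185}$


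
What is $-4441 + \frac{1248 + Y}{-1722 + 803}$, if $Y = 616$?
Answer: $- \frac{4083143}{919} \approx -4443.0$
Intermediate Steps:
$-4441 + \frac{1248 + Y}{-1722 + 803} = -4441 + \frac{1248 + 616}{-1722 + 803} = -4441 + \frac{1864}{-919} = -4441 + 1864 \left(- \frac{1}{919}\right) = -4441 - \frac{1864}{919} = - \frac{4083143}{919}$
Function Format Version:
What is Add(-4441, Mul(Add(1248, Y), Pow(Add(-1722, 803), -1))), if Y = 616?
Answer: Rational(-4083143, 919) ≈ -4443.0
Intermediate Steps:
Add(-4441, Mul(Add(1248, Y), Pow(Add(-1722, 803), -1))) = Add(-4441, Mul(Add(1248, 616), Pow(Add(-1722, 803), -1))) = Add(-4441, Mul(1864, Pow(-919, -1))) = Add(-4441, Mul(1864, Rational(-1, 919))) = Add(-4441, Rational(-1864, 919)) = Rational(-4083143, 919)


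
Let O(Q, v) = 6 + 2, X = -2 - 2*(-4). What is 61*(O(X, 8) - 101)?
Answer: -5673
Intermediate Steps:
X = 6 (X = -2 + 8 = 6)
O(Q, v) = 8
61*(O(X, 8) - 101) = 61*(8 - 101) = 61*(-93) = -5673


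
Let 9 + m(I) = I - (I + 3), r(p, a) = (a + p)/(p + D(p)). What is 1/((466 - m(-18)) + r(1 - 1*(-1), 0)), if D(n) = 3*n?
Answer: 4/1913 ≈ 0.0020910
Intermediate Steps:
r(p, a) = (a + p)/(4*p) (r(p, a) = (a + p)/(p + 3*p) = (a + p)/((4*p)) = (a + p)*(1/(4*p)) = (a + p)/(4*p))
m(I) = -12 (m(I) = -9 + (I - (I + 3)) = -9 + (I - (3 + I)) = -9 + (I + (-3 - I)) = -9 - 3 = -12)
1/((466 - m(-18)) + r(1 - 1*(-1), 0)) = 1/((466 - 1*(-12)) + (0 + (1 - 1*(-1)))/(4*(1 - 1*(-1)))) = 1/((466 + 12) + (0 + (1 + 1))/(4*(1 + 1))) = 1/(478 + (1/4)*(0 + 2)/2) = 1/(478 + (1/4)*(1/2)*2) = 1/(478 + 1/4) = 1/(1913/4) = 4/1913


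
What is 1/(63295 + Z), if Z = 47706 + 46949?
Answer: 1/157950 ≈ 6.3311e-6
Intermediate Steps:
Z = 94655
1/(63295 + Z) = 1/(63295 + 94655) = 1/157950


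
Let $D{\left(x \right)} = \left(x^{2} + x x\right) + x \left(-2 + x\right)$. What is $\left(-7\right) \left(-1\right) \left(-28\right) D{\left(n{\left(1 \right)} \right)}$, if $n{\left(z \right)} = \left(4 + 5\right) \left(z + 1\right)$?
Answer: $-183456$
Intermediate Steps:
$n{\left(z \right)} = 9 + 9 z$ ($n{\left(z \right)} = 9 \left(1 + z\right) = 9 + 9 z$)
$D{\left(x \right)} = 2 x^{2} + x \left(-2 + x\right)$ ($D{\left(x \right)} = \left(x^{2} + x^{2}\right) + x \left(-2 + x\right) = 2 x^{2} + x \left(-2 + x\right)$)
$\left(-7\right) \left(-1\right) \left(-28\right) D{\left(n{\left(1 \right)} \right)} = \left(-7\right) \left(-1\right) \left(-28\right) \left(9 + 9 \cdot 1\right) \left(-2 + 3 \left(9 + 9 \cdot 1\right)\right) = 7 \left(-28\right) \left(9 + 9\right) \left(-2 + 3 \left(9 + 9\right)\right) = - 196 \cdot 18 \left(-2 + 3 \cdot 18\right) = - 196 \cdot 18 \left(-2 + 54\right) = - 196 \cdot 18 \cdot 52 = \left(-196\right) 936 = -183456$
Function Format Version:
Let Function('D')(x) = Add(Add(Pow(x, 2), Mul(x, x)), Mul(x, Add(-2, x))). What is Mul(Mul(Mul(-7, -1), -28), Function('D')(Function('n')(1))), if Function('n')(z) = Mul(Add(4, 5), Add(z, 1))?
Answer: -183456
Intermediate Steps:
Function('n')(z) = Add(9, Mul(9, z)) (Function('n')(z) = Mul(9, Add(1, z)) = Add(9, Mul(9, z)))
Function('D')(x) = Add(Mul(2, Pow(x, 2)), Mul(x, Add(-2, x))) (Function('D')(x) = Add(Add(Pow(x, 2), Pow(x, 2)), Mul(x, Add(-2, x))) = Add(Mul(2, Pow(x, 2)), Mul(x, Add(-2, x))))
Mul(Mul(Mul(-7, -1), -28), Function('D')(Function('n')(1))) = Mul(Mul(Mul(-7, -1), -28), Mul(Add(9, Mul(9, 1)), Add(-2, Mul(3, Add(9, Mul(9, 1)))))) = Mul(Mul(7, -28), Mul(Add(9, 9), Add(-2, Mul(3, Add(9, 9))))) = Mul(-196, Mul(18, Add(-2, Mul(3, 18)))) = Mul(-196, Mul(18, Add(-2, 54))) = Mul(-196, Mul(18, 52)) = Mul(-196, 936) = -183456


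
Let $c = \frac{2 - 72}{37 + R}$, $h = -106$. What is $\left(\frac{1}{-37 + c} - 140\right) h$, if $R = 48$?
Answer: $\frac{9543922}{643} \approx 14843.0$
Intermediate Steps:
$c = - \frac{14}{17}$ ($c = \frac{2 - 72}{37 + 48} = - \frac{70}{85} = \left(-70\right) \frac{1}{85} = - \frac{14}{17} \approx -0.82353$)
$\left(\frac{1}{-37 + c} - 140\right) h = \left(\frac{1}{-37 - \frac{14}{17}} - 140\right) \left(-106\right) = \left(\frac{1}{- \frac{643}{17}} - 140\right) \left(-106\right) = \left(- \frac{17}{643} - 140\right) \left(-106\right) = \left(- \frac{90037}{643}\right) \left(-106\right) = \frac{9543922}{643}$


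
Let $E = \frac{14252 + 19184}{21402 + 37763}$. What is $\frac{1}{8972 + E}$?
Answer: $\frac{59165}{530861816} \approx 0.00011145$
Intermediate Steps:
$E = \frac{33436}{59165} \approx 0.56513$
$\frac{1}{8972 + E} = \frac{1}{8972 + \frac{33436}{59165}} = \frac{1}{\frac{530861816}{59165}} = \frac{59165}{530861816}$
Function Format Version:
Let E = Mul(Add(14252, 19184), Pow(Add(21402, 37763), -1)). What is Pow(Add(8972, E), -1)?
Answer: Rational(59165, 530861816) ≈ 0.00011145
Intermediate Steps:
E = Rational(33436, 59165) (E = Mul(33436, Pow(59165, -1)) = Mul(33436, Rational(1, 59165)) = Rational(33436, 59165) ≈ 0.56513)
Pow(Add(8972, E), -1) = Pow(Add(8972, Rational(33436, 59165)), -1) = Pow(Rational(530861816, 59165), -1) = Rational(59165, 530861816)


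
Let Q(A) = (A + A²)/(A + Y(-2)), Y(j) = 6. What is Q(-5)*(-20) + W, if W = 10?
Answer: -390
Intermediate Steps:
Q(A) = (A + A²)/(6 + A) (Q(A) = (A + A²)/(A + 6) = (A + A²)/(6 + A))
Q(-5)*(-20) + W = -5*(1 - 5)/(6 - 5)*(-20) + 10 = -5*(-4)/1*(-20) + 10 = -5*1*(-4)*(-20) + 10 = 20*(-20) + 10 = -400 + 10 = -390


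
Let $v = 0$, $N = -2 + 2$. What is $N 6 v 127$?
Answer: $0$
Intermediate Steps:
$N = 0$
$N 6 v 127 = 0 \cdot 6 \cdot 0 \cdot 127 = 0 \cdot 0 \cdot 127 = 0 \cdot 127 = 0$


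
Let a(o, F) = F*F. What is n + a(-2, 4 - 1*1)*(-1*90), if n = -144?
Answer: -954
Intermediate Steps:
a(o, F) = F²
n + a(-2, 4 - 1*1)*(-1*90) = -144 + (4 - 1*1)²*(-1*90) = -144 + (4 - 1)²*(-90) = -144 + 3²*(-90) = -144 + 9*(-90) = -144 - 810 = -954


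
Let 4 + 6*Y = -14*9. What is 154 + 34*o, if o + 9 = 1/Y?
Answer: -9982/65 ≈ -153.57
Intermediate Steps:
Y = -65/3 (Y = -⅔ + (-14*9)/6 = -⅔ + (⅙)*(-126) = -⅔ - 21 = -65/3 ≈ -21.667)
o = -588/65 (o = -9 + 1/(-65/3) = -9 - 3/65 = -588/65 ≈ -9.0462)
154 + 34*o = 154 + 34*(-588/65) = 154 - 19992/65 = -9982/65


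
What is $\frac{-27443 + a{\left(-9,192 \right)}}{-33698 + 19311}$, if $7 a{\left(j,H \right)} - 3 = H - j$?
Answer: $\frac{191897}{100709} \approx 1.9055$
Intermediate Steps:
$a{\left(j,H \right)} = \frac{3}{7} - \frac{j}{7} + \frac{H}{7}$ ($a{\left(j,H \right)} = \frac{3}{7} + \frac{H - j}{7} = \frac{3}{7} + \left(- \frac{j}{7} + \frac{H}{7}\right) = \frac{3}{7} - \frac{j}{7} + \frac{H}{7}$)
$\frac{-27443 + a{\left(-9,192 \right)}}{-33698 + 19311} = \frac{-27443 + \left(\frac{3}{7} - - \frac{9}{7} + \frac{1}{7} \cdot 192\right)}{-33698 + 19311} = \frac{-27443 + \left(\frac{3}{7} + \frac{9}{7} + \frac{192}{7}\right)}{-14387} = \left(-27443 + \frac{204}{7}\right) \left(- \frac{1}{14387}\right) = \left(- \frac{191897}{7}\right) \left(- \frac{1}{14387}\right) = \frac{191897}{100709}$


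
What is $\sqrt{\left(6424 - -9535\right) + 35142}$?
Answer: $\sqrt{51101} \approx 226.06$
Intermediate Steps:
$\sqrt{\left(6424 - -9535\right) + 35142} = \sqrt{\left(6424 + 9535\right) + 35142} = \sqrt{15959 + 35142} = \sqrt{51101}$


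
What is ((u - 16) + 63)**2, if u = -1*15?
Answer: 1024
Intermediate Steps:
u = -15
((u - 16) + 63)**2 = ((-15 - 16) + 63)**2 = (-31 + 63)**2 = 32**2 = 1024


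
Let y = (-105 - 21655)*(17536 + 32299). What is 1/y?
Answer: -1/1084409600 ≈ -9.2216e-10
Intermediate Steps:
y = -1084409600 (y = -21760*49835 = -1084409600)
1/y = 1/(-1084409600) = -1/1084409600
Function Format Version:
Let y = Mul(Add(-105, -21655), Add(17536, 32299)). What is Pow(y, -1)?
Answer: Rational(-1, 1084409600) ≈ -9.2216e-10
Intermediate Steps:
y = -1084409600 (y = Mul(-21760, 49835) = -1084409600)
Pow(y, -1) = Pow(-1084409600, -1) = Rational(-1, 1084409600)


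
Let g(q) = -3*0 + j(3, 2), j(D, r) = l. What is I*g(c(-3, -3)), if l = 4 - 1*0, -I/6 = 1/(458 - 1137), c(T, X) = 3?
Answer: 24/679 ≈ 0.035346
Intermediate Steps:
I = 6/679 (I = -6/(458 - 1137) = -6/(-679) = -6*(-1/679) = 6/679 ≈ 0.0088365)
l = 4 (l = 4 + 0 = 4)
j(D, r) = 4
g(q) = 4 (g(q) = -3*0 + 4 = 0 + 4 = 4)
I*g(c(-3, -3)) = (6/679)*4 = 24/679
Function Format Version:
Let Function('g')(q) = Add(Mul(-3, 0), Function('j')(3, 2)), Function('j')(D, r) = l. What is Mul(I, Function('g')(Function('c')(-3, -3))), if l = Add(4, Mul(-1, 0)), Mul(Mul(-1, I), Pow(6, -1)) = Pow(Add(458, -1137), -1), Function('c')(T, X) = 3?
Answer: Rational(24, 679) ≈ 0.035346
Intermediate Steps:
I = Rational(6, 679) (I = Mul(-6, Pow(Add(458, -1137), -1)) = Mul(-6, Pow(-679, -1)) = Mul(-6, Rational(-1, 679)) = Rational(6, 679) ≈ 0.0088365)
l = 4 (l = Add(4, 0) = 4)
Function('j')(D, r) = 4
Function('g')(q) = 4 (Function('g')(q) = Add(Mul(-3, 0), 4) = Add(0, 4) = 4)
Mul(I, Function('g')(Function('c')(-3, -3))) = Mul(Rational(6, 679), 4) = Rational(24, 679)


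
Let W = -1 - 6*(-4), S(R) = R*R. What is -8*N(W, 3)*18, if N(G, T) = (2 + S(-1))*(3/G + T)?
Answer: -31104/23 ≈ -1352.3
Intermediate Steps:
S(R) = R**2
W = 23 (W = -1 - 1*(-24) = -1 + 24 = 23)
N(G, T) = 3*T + 9/G (N(G, T) = (2 + (-1)**2)*(3/G + T) = (2 + 1)*(T + 3/G) = 3*(T + 3/G) = 3*T + 9/G)
-8*N(W, 3)*18 = -8*(3*3 + 9/23)*18 = -8*(9 + 9*(1/23))*18 = -8*(9 + 9/23)*18 = -8*216/23*18 = -1728/23*18 = -31104/23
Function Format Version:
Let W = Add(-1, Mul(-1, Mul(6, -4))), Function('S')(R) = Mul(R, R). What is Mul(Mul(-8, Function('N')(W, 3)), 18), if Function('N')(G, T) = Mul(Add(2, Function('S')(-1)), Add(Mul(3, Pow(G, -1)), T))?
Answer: Rational(-31104, 23) ≈ -1352.3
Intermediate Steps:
Function('S')(R) = Pow(R, 2)
W = 23 (W = Add(-1, Mul(-1, -24)) = Add(-1, 24) = 23)
Function('N')(G, T) = Add(Mul(3, T), Mul(9, Pow(G, -1))) (Function('N')(G, T) = Mul(Add(2, Pow(-1, 2)), Add(Mul(3, Pow(G, -1)), T)) = Mul(Add(2, 1), Add(T, Mul(3, Pow(G, -1)))) = Mul(3, Add(T, Mul(3, Pow(G, -1)))) = Add(Mul(3, T), Mul(9, Pow(G, -1))))
Mul(Mul(-8, Function('N')(W, 3)), 18) = Mul(Mul(-8, Add(Mul(3, 3), Mul(9, Pow(23, -1)))), 18) = Mul(Mul(-8, Add(9, Mul(9, Rational(1, 23)))), 18) = Mul(Mul(-8, Add(9, Rational(9, 23))), 18) = Mul(Mul(-8, Rational(216, 23)), 18) = Mul(Rational(-1728, 23), 18) = Rational(-31104, 23)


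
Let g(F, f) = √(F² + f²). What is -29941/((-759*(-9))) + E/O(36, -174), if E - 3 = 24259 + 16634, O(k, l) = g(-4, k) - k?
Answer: 628531355/6831 + 10224*√82 ≈ 1.8459e+5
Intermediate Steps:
O(k, l) = √(16 + k²) - k (O(k, l) = √((-4)² + k²) - k = √(16 + k²) - k)
E = 40896 (E = 3 + (24259 + 16634) = 3 + 40893 = 40896)
-29941/((-759*(-9))) + E/O(36, -174) = -29941/((-759*(-9))) + 40896/(√(16 + 36²) - 1*36) = -29941/6831 + 40896/(√(16 + 1296) - 36) = -29941*1/6831 + 40896/(√1312 - 36) = -29941/6831 + 40896/(4*√82 - 36) = -29941/6831 + 40896/(-36 + 4*√82)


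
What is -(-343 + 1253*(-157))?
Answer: 197064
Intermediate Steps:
-(-343 + 1253*(-157)) = -(-343 - 196721) = -1*(-197064) = 197064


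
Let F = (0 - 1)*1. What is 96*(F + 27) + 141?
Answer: 2637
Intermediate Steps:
F = -1 (F = -1*1 = -1)
96*(F + 27) + 141 = 96*(-1 + 27) + 141 = 96*26 + 141 = 2496 + 141 = 2637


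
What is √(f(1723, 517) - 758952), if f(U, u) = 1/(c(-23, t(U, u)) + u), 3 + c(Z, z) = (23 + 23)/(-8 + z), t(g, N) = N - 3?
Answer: I*√24270544919595/5655 ≈ 871.18*I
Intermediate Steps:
t(g, N) = -3 + N
c(Z, z) = -3 + 46/(-8 + z) (c(Z, z) = -3 + (23 + 23)/(-8 + z) = -3 + 46/(-8 + z))
f(U, u) = 1/(u + (79 - 3*u)/(-11 + u)) (f(U, u) = 1/((70 - 3*(-3 + u))/(-8 + (-3 + u)) + u) = 1/((70 + (9 - 3*u))/(-11 + u) + u) = 1/((79 - 3*u)/(-11 + u) + u) = 1/(u + (79 - 3*u)/(-11 + u)))
√(f(1723, 517) - 758952) = √((-11 + 517)/(79 + 517² - 14*517) - 758952) = √(506/(79 + 267289 - 7238) - 758952) = √(506/260130 - 758952) = √((1/260130)*506 - 758952) = √(11/5655 - 758952) = √(-4291873549/5655) = I*√24270544919595/5655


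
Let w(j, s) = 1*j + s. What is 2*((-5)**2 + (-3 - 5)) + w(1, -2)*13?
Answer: 21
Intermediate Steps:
w(j, s) = j + s
2*((-5)**2 + (-3 - 5)) + w(1, -2)*13 = 2*((-5)**2 + (-3 - 5)) + (1 - 2)*13 = 2*(25 - 8) - 1*13 = 2*17 - 13 = 34 - 13 = 21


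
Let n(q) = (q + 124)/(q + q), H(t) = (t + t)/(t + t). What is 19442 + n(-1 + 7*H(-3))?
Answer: 116717/6 ≈ 19453.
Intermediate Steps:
H(t) = 1 (H(t) = (2*t)/((2*t)) = (2*t)*(1/(2*t)) = 1)
n(q) = (124 + q)/(2*q) (n(q) = (124 + q)/((2*q)) = (124 + q)*(1/(2*q)) = (124 + q)/(2*q))
19442 + n(-1 + 7*H(-3)) = 19442 + (124 + (-1 + 7*1))/(2*(-1 + 7*1)) = 19442 + (124 + (-1 + 7))/(2*(-1 + 7)) = 19442 + (1/2)*(124 + 6)/6 = 19442 + (1/2)*(1/6)*130 = 19442 + 65/6 = 116717/6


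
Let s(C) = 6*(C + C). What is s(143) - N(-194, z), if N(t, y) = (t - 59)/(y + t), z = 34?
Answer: 274307/160 ≈ 1714.4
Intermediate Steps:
s(C) = 12*C (s(C) = 6*(2*C) = 12*C)
N(t, y) = (-59 + t)/(t + y)
s(143) - N(-194, z) = 12*143 - (-59 - 194)/(-194 + 34) = 1716 - (-253)/(-160) = 1716 - (-1)*(-253)/160 = 1716 - 1*253/160 = 1716 - 253/160 = 274307/160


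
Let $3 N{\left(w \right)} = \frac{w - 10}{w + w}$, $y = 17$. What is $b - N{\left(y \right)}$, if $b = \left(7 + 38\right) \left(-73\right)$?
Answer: $- \frac{335077}{102} \approx -3285.1$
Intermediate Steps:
$N{\left(w \right)} = \frac{-10 + w}{6 w}$ ($N{\left(w \right)} = \frac{\left(w - 10\right) \frac{1}{w + w}}{3} = \frac{\left(-10 + w\right) \frac{1}{2 w}}{3} = \frac{\frac{1}{2} \frac{1}{w} \left(-10 + w\right)}{3} = \frac{-10 + w}{6 w}$)
$b = -3285$ ($b = 45 \left(-73\right) = -3285$)
$b - N{\left(y \right)} = -3285 - \frac{-10 + 17}{6 \cdot 17} = -3285 - \frac{1}{6} \cdot \frac{1}{17} \cdot 7 = -3285 - \frac{7}{102} = - \frac{335077}{102}$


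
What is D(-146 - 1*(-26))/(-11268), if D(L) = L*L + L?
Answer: -1190/939 ≈ -1.2673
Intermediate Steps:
D(L) = L + L² (D(L) = L² + L = L + L²)
D(-146 - 1*(-26))/(-11268) = ((-146 - 1*(-26))*(1 + (-146 - 1*(-26))))/(-11268) = ((-146 + 26)*(1 + (-146 + 26)))*(-1/11268) = -120*(1 - 120)*(-1/11268) = -120*(-119)*(-1/11268) = 14280*(-1/11268) = -1190/939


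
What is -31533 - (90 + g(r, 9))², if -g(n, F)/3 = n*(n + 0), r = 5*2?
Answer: -75633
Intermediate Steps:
r = 10
g(n, F) = -3*n² (g(n, F) = -3*n*(n + 0) = -3*n*n = -3*n²)
-31533 - (90 + g(r, 9))² = -31533 - (90 - 3*10²)² = -31533 - (90 - 3*100)² = -31533 - (90 - 300)² = -31533 - 1*(-210)² = -31533 - 1*44100 = -31533 - 44100 = -75633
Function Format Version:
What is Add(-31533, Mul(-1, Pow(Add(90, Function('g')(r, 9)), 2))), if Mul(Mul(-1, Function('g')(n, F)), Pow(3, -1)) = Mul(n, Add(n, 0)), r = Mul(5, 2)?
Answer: -75633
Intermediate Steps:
r = 10
Function('g')(n, F) = Mul(-3, Pow(n, 2)) (Function('g')(n, F) = Mul(-3, Mul(n, Add(n, 0))) = Mul(-3, Mul(n, n)) = Mul(-3, Pow(n, 2)))
Add(-31533, Mul(-1, Pow(Add(90, Function('g')(r, 9)), 2))) = Add(-31533, Mul(-1, Pow(Add(90, Mul(-3, Pow(10, 2))), 2))) = Add(-31533, Mul(-1, Pow(Add(90, Mul(-3, 100)), 2))) = Add(-31533, Mul(-1, Pow(Add(90, -300), 2))) = Add(-31533, Mul(-1, Pow(-210, 2))) = Add(-31533, Mul(-1, 44100)) = Add(-31533, -44100) = -75633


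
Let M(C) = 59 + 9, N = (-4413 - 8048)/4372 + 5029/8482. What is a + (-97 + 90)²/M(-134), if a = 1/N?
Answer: 789999307/2846052076 ≈ 0.27758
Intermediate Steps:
N = -41853707/18541652 (N = -12461*1/4372 + 5029*(1/8482) = -12461/4372 + 5029/8482 = -41853707/18541652 ≈ -2.2573)
M(C) = 68
a = -18541652/41853707 (a = 1/(-41853707/18541652) = -18541652/41853707 ≈ -0.44301)
a + (-97 + 90)²/M(-134) = -18541652/41853707 + (-97 + 90)²/68 = -18541652/41853707 + (-7)²*(1/68) = -18541652/41853707 + 49*(1/68) = -18541652/41853707 + 49/68 = 789999307/2846052076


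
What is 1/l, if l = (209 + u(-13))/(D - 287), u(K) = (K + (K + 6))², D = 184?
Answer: -103/609 ≈ -0.16913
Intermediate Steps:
u(K) = (6 + 2*K)² (u(K) = (K + (6 + K))² = (6 + 2*K)²)
l = -609/103 (l = (209 + 4*(3 - 13)²)/(184 - 287) = (209 + 4*(-10)²)/(-103) = (209 + 4*100)*(-1/103) = (209 + 400)*(-1/103) = 609*(-1/103) = -609/103 ≈ -5.9126)
1/l = 1/(-609/103) = -103/609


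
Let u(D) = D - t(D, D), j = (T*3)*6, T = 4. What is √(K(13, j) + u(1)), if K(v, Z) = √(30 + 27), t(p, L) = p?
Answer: 57^(¼) ≈ 2.7477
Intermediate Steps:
j = 72 (j = (4*3)*6 = 12*6 = 72)
K(v, Z) = √57
u(D) = 0 (u(D) = D - D = 0)
√(K(13, j) + u(1)) = √(√57 + 0) = √(√57) = 57^(¼)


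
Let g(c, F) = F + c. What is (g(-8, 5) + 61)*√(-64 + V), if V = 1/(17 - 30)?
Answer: 406*I*√221/13 ≈ 464.28*I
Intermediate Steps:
V = -1/13 (V = 1/(-13) = -1/13 ≈ -0.076923)
(g(-8, 5) + 61)*√(-64 + V) = ((5 - 8) + 61)*√(-64 - 1/13) = (-3 + 61)*√(-833/13) = 58*(7*I*√221/13) = 406*I*√221/13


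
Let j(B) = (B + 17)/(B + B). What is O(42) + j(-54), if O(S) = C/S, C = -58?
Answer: -785/756 ≈ -1.0384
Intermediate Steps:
j(B) = (17 + B)/(2*B) (j(B) = (17 + B)/((2*B)) = (17 + B)*(1/(2*B)) = (17 + B)/(2*B))
O(S) = -58/S
O(42) + j(-54) = -58/42 + (1/2)*(17 - 54)/(-54) = -58*1/42 + (1/2)*(-1/54)*(-37) = -29/21 + 37/108 = -785/756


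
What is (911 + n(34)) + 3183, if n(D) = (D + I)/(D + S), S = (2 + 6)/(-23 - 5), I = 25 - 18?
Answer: 966471/236 ≈ 4095.2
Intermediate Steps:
I = 7
S = -2/7 (S = 8/(-28) = 8*(-1/28) = -2/7 ≈ -0.28571)
n(D) = (7 + D)/(-2/7 + D) (n(D) = (D + 7)/(D - 2/7) = (7 + D)/(-2/7 + D))
(911 + n(34)) + 3183 = (911 + 7*(7 + 34)/(-2 + 7*34)) + 3183 = (911 + 7*41/(-2 + 238)) + 3183 = (911 + 7*41/236) + 3183 = (911 + 7*(1/236)*41) + 3183 = (911 + 287/236) + 3183 = 215283/236 + 3183 = 966471/236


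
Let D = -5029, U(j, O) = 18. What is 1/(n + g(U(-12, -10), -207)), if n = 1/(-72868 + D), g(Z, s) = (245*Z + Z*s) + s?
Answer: 77897/37156868 ≈ 0.0020964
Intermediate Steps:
g(Z, s) = s + 245*Z + Z*s
n = -1/77897 (n = 1/(-72868 - 5029) = 1/(-77897) = -1/77897 ≈ -1.2837e-5)
1/(n + g(U(-12, -10), -207)) = 1/(-1/77897 + (-207 + 245*18 + 18*(-207))) = 1/(-1/77897 + (-207 + 4410 - 3726)) = 1/(-1/77897 + 477) = 1/(37156868/77897) = 77897/37156868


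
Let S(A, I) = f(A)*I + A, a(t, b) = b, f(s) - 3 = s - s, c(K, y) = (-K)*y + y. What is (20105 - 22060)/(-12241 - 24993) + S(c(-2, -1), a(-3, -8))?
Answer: -1003363/37234 ≈ -26.947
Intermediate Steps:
c(K, y) = y - K*y (c(K, y) = -K*y + y = y - K*y)
f(s) = 3 (f(s) = 3 + (s - s) = 3 + 0 = 3)
S(A, I) = A + 3*I (S(A, I) = 3*I + A = A + 3*I)
(20105 - 22060)/(-12241 - 24993) + S(c(-2, -1), a(-3, -8)) = (20105 - 22060)/(-12241 - 24993) + (-(1 - 1*(-2)) + 3*(-8)) = -1955/(-37234) + (-(1 + 2) - 24) = -1955*(-1/37234) + (-1*3 - 24) = 1955/37234 + (-3 - 24) = 1955/37234 - 27 = -1003363/37234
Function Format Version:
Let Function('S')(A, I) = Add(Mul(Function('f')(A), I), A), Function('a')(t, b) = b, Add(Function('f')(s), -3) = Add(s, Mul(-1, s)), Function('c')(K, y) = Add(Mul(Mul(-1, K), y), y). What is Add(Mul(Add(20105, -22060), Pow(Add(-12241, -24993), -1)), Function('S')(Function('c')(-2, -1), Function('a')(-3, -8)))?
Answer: Rational(-1003363, 37234) ≈ -26.947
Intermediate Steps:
Function('c')(K, y) = Add(y, Mul(-1, K, y)) (Function('c')(K, y) = Add(Mul(-1, K, y), y) = Add(y, Mul(-1, K, y)))
Function('f')(s) = 3 (Function('f')(s) = Add(3, Add(s, Mul(-1, s))) = Add(3, 0) = 3)
Function('S')(A, I) = Add(A, Mul(3, I)) (Function('S')(A, I) = Add(Mul(3, I), A) = Add(A, Mul(3, I)))
Add(Mul(Add(20105, -22060), Pow(Add(-12241, -24993), -1)), Function('S')(Function('c')(-2, -1), Function('a')(-3, -8))) = Add(Mul(Add(20105, -22060), Pow(Add(-12241, -24993), -1)), Add(Mul(-1, Add(1, Mul(-1, -2))), Mul(3, -8))) = Add(Mul(-1955, Pow(-37234, -1)), Add(Mul(-1, Add(1, 2)), -24)) = Add(Mul(-1955, Rational(-1, 37234)), Add(Mul(-1, 3), -24)) = Add(Rational(1955, 37234), Add(-3, -24)) = Add(Rational(1955, 37234), -27) = Rational(-1003363, 37234)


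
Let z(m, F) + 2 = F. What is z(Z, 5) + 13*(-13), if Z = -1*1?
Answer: -166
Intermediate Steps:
Z = -1
z(m, F) = -2 + F
z(Z, 5) + 13*(-13) = (-2 + 5) + 13*(-13) = 3 - 169 = -166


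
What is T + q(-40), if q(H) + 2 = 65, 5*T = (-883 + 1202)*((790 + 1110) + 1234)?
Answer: 1000061/5 ≈ 2.0001e+5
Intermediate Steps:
T = 999746/5 (T = ((-883 + 1202)*((790 + 1110) + 1234))/5 = (319*(1900 + 1234))/5 = (319*3134)/5 = (1/5)*999746 = 999746/5 ≈ 1.9995e+5)
q(H) = 63 (q(H) = -2 + 65 = 63)
T + q(-40) = 999746/5 + 63 = 1000061/5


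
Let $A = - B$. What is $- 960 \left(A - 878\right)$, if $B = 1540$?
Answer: $2321280$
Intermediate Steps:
$A = -1540$ ($A = \left(-1\right) 1540 = -1540$)
$- 960 \left(A - 878\right) = - 960 \left(-1540 - 878\right) = \left(-960\right) \left(-2418\right) = 2321280$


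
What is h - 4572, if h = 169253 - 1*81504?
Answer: 83177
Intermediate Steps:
h = 87749 (h = 169253 - 81504 = 87749)
h - 4572 = 87749 - 4572 = 83177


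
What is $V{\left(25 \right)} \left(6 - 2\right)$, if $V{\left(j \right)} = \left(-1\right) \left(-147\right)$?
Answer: $588$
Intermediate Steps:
$V{\left(j \right)} = 147$
$V{\left(25 \right)} \left(6 - 2\right) = 147 \left(6 - 2\right) = 147 \cdot 4 = 588$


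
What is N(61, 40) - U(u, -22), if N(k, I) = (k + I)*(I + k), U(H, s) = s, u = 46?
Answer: 10223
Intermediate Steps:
N(k, I) = (I + k)² (N(k, I) = (I + k)*(I + k) = (I + k)²)
N(61, 40) - U(u, -22) = (40 + 61)² - 1*(-22) = 101² + 22 = 10201 + 22 = 10223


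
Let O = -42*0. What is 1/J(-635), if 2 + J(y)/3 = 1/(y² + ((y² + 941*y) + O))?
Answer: -208915/1253487 ≈ -0.16667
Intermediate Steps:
O = 0
J(y) = -6 + 3/(2*y² + 941*y) (J(y) = -6 + 3/(y² + ((y² + 941*y) + 0)) = -6 + 3/(y² + (y² + 941*y)) = -6 + 3/(2*y² + 941*y))
1/J(-635) = 1/(3*(1 - 1882*(-635) - 4*(-635)²)/(-635*(941 + 2*(-635)))) = 1/(3*(-1/635)*(1 + 1195070 - 4*403225)/(941 - 1270)) = 1/(3*(-1/635)*(1 + 1195070 - 1612900)/(-329)) = 1/(3*(-1/635)*(-1/329)*(-417829)) = 1/(-1253487/208915) = -208915/1253487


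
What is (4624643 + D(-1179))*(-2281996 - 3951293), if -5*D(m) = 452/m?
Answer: -56644537848873931/1965 ≈ -2.8827e+13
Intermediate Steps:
D(m) = -452/(5*m)
(4624643 + D(-1179))*(-2281996 - 3951293) = (4624643 - 452/5/(-1179))*(-2281996 - 3951293) = (4624643 - 452/5*(-1/1179))*(-6233289) = (4624643 + 452/5895)*(-6233289) = (27262270937/5895)*(-6233289) = -56644537848873931/1965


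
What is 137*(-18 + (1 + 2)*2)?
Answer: -1644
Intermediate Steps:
137*(-18 + (1 + 2)*2) = 137*(-18 + 3*2) = 137*(-18 + 6) = 137*(-12) = -1644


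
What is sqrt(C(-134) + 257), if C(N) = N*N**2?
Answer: I*sqrt(2405847) ≈ 1551.1*I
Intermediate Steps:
C(N) = N**3
sqrt(C(-134) + 257) = sqrt((-134)**3 + 257) = sqrt(-2406104 + 257) = sqrt(-2405847) = I*sqrt(2405847)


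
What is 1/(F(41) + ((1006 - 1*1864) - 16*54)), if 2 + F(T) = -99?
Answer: -1/1823 ≈ -0.00054855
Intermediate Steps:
F(T) = -101 (F(T) = -2 - 99 = -101)
1/(F(41) + ((1006 - 1*1864) - 16*54)) = 1/(-101 + ((1006 - 1*1864) - 16*54)) = 1/(-101 + ((1006 - 1864) - 864)) = 1/(-101 + (-858 - 864)) = 1/(-101 - 1722) = 1/(-1823) = -1/1823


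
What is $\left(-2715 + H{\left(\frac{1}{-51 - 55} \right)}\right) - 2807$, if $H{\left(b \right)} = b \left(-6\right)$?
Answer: $- \frac{292663}{53} \approx -5521.9$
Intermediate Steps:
$H{\left(b \right)} = - 6 b$
$\left(-2715 + H{\left(\frac{1}{-51 - 55} \right)}\right) - 2807 = \left(-2715 - \frac{6}{-51 - 55}\right) - 2807 = \left(-2715 - \frac{6}{-106}\right) - 2807 = \left(-2715 - - \frac{3}{53}\right) - 2807 = \left(-2715 + \frac{3}{53}\right) - 2807 = - \frac{143892}{53} - 2807 = - \frac{292663}{53}$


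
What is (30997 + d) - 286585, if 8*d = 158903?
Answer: -1885801/8 ≈ -2.3573e+5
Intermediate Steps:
d = 158903/8 (d = (1/8)*158903 = 158903/8 ≈ 19863.)
(30997 + d) - 286585 = (30997 + 158903/8) - 286585 = 406879/8 - 286585 = -1885801/8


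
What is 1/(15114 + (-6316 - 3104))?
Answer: 1/5694 ≈ 0.00017562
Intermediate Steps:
1/(15114 + (-6316 - 3104)) = 1/(15114 - 9420) = 1/5694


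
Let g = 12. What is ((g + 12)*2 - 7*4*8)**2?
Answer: 30976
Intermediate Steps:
((g + 12)*2 - 7*4*8)**2 = ((12 + 12)*2 - 7*4*8)**2 = (24*2 - 28*8)**2 = (48 - 224)**2 = (-176)**2 = 30976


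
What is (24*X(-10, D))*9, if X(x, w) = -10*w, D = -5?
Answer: 10800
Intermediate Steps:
(24*X(-10, D))*9 = (24*(-10*(-5)))*9 = (24*50)*9 = 1200*9 = 10800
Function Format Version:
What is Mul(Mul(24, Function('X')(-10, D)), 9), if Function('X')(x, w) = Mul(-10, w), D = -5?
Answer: 10800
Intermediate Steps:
Mul(Mul(24, Function('X')(-10, D)), 9) = Mul(Mul(24, Mul(-10, -5)), 9) = Mul(Mul(24, 50), 9) = Mul(1200, 9) = 10800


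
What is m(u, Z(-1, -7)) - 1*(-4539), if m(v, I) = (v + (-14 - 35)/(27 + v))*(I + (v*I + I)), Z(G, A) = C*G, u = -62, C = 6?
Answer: -17277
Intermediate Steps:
Z(G, A) = 6*G
m(v, I) = (v - 49/(27 + v))*(2*I + I*v) (m(v, I) = (v - 49/(27 + v))*(I + (I*v + I)) = (v - 49/(27 + v))*(I + (I + I*v)) = (v - 49/(27 + v))*(2*I + I*v))
m(u, Z(-1, -7)) - 1*(-4539) = (6*(-1))*(-98 + (-62)**3 + 5*(-62) + 29*(-62)**2)/(27 - 62) - 1*(-4539) = -6*(-98 - 238328 - 310 + 29*3844)/(-35) + 4539 = -6*(-1/35)*(-98 - 238328 - 310 + 111476) + 4539 = -6*(-1/35)*(-127260) + 4539 = -21816 + 4539 = -17277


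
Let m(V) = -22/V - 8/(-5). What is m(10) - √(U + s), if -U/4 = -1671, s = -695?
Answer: -⅗ - √5989 ≈ -77.989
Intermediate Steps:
m(V) = 8/5 - 22/V (m(V) = -22/V - 8*(-⅕) = -22/V + 8/5 = 8/5 - 22/V)
U = 6684 (U = -4*(-1671) = 6684)
m(10) - √(U + s) = (8/5 - 22/10) - √(6684 - 695) = (8/5 - 22*⅒) - √5989 = (8/5 - 11/5) - √5989 = -⅗ - √5989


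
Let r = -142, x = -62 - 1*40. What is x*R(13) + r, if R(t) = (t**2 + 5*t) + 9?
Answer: -24928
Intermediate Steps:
x = -102 (x = -62 - 40 = -102)
R(t) = 9 + t**2 + 5*t
x*R(13) + r = -102*(9 + 13**2 + 5*13) - 142 = -102*(9 + 169 + 65) - 142 = -102*243 - 142 = -24786 - 142 = -24928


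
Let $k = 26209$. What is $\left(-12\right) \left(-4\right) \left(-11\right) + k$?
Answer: $25681$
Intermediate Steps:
$\left(-12\right) \left(-4\right) \left(-11\right) + k = \left(-12\right) \left(-4\right) \left(-11\right) + 26209 = 48 \left(-11\right) + 26209 = -528 + 26209 = 25681$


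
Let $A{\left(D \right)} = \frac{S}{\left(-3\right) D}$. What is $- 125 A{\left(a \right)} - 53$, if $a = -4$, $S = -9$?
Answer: $\frac{163}{4} \approx 40.75$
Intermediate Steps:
$A{\left(D \right)} = \frac{3}{D}$ ($A{\left(D \right)} = - \frac{9}{\left(-3\right) D} = - 9 \left(- \frac{1}{3 D}\right) = \frac{3}{D}$)
$- 125 A{\left(a \right)} - 53 = - 125 \frac{3}{-4} - 53 = - 125 \cdot 3 \left(- \frac{1}{4}\right) - 53 = \left(-125\right) \left(- \frac{3}{4}\right) - 53 = \frac{375}{4} - 53 = \frac{163}{4}$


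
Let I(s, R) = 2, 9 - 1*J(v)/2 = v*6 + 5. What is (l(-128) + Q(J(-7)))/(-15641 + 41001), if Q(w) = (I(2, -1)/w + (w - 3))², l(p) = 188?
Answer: 17166833/53661760 ≈ 0.31991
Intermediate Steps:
J(v) = 8 - 12*v (J(v) = 18 - 2*(v*6 + 5) = 18 - 2*(6*v + 5) = 18 - 2*(5 + 6*v) = 18 + (-10 - 12*v) = 8 - 12*v)
Q(w) = (-3 + w + 2/w)² (Q(w) = (2/w + (w - 3))² = (2/w + (-3 + w))² = (-3 + w + 2/w)²)
(l(-128) + Q(J(-7)))/(-15641 + 41001) = (188 + (2 + (8 - 12*(-7))² - 3*(8 - 12*(-7)))²/(8 - 12*(-7))²)/(-15641 + 41001) = (188 + (2 + (8 + 84)² - 3*(8 + 84))²/(8 + 84)²)/25360 = (188 + (2 + 92² - 3*92)²/92²)*(1/25360) = (188 + (2 + 8464 - 276)²/8464)*(1/25360) = (188 + (1/8464)*8190²)*(1/25360) = (188 + (1/8464)*67076100)*(1/25360) = (188 + 16769025/2116)*(1/25360) = (17166833/2116)*(1/25360) = 17166833/53661760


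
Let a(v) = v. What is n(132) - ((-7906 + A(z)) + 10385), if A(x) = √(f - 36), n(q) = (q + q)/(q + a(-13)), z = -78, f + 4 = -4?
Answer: -294737/119 - 2*I*√11 ≈ -2476.8 - 6.6332*I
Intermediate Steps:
f = -8 (f = -4 - 4 = -8)
n(q) = 2*q/(-13 + q) (n(q) = (q + q)/(q - 13) = (2*q)/(-13 + q) = 2*q/(-13 + q))
A(x) = 2*I*√11 (A(x) = √(-8 - 36) = √(-44) = 2*I*√11)
n(132) - ((-7906 + A(z)) + 10385) = 2*132/(-13 + 132) - ((-7906 + 2*I*√11) + 10385) = 2*132/119 - (2479 + 2*I*√11) = 2*132*(1/119) + (-2479 - 2*I*√11) = 264/119 + (-2479 - 2*I*√11) = -294737/119 - 2*I*√11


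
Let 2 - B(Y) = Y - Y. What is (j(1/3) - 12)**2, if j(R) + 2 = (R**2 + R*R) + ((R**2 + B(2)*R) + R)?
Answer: 1444/9 ≈ 160.44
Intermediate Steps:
B(Y) = 2 (B(Y) = 2 - (Y - Y) = 2 - 1*0 = 2 + 0 = 2)
j(R) = -2 + 3*R + 3*R**2 (j(R) = -2 + ((R**2 + R*R) + ((R**2 + 2*R) + R)) = -2 + ((R**2 + R**2) + (R**2 + 3*R)) = -2 + (2*R**2 + (R**2 + 3*R)) = -2 + (3*R + 3*R**2) = -2 + 3*R + 3*R**2)
(j(1/3) - 12)**2 = ((-2 + 3/3 + 3*(1/3)**2) - 12)**2 = ((-2 + 3*(1/3) + 3*(1/3)**2) - 12)**2 = ((-2 + 1 + 3*(1/9)) - 12)**2 = ((-2 + 1 + 1/3) - 12)**2 = (-2/3 - 12)**2 = (-38/3)**2 = 1444/9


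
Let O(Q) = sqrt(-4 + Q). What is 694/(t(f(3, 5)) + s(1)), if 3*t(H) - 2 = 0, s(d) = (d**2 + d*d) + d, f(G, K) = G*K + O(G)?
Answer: 2082/11 ≈ 189.27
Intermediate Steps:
f(G, K) = sqrt(-4 + G) + G*K (f(G, K) = G*K + sqrt(-4 + G) = sqrt(-4 + G) + G*K)
s(d) = d + 2*d**2 (s(d) = (d**2 + d**2) + d = 2*d**2 + d = d + 2*d**2)
t(H) = 2/3 (t(H) = 2/3 + (1/3)*0 = 2/3 + 0 = 2/3)
694/(t(f(3, 5)) + s(1)) = 694/(2/3 + 1*(1 + 2*1)) = 694/(2/3 + 1*(1 + 2)) = 694/(2/3 + 1*3) = 694/(2/3 + 3) = 694/(11/3) = (3/11)*694 = 2082/11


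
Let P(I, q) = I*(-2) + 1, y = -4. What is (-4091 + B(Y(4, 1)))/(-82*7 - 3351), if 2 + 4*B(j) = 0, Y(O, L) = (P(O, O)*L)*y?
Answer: 8183/7850 ≈ 1.0424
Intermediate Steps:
P(I, q) = 1 - 2*I (P(I, q) = -2*I + 1 = 1 - 2*I)
Y(O, L) = -4*L*(1 - 2*O) (Y(O, L) = ((1 - 2*O)*L)*(-4) = (L*(1 - 2*O))*(-4) = -4*L*(1 - 2*O))
B(j) = -½ (B(j) = -½ + (¼)*0 = -½ + 0 = -½)
(-4091 + B(Y(4, 1)))/(-82*7 - 3351) = (-4091 - ½)/(-82*7 - 3351) = -8183/(2*(-574 - 3351)) = -8183/2/(-3925) = -8183/2*(-1/3925) = 8183/7850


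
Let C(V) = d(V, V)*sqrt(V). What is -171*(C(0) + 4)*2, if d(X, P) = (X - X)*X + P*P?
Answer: -1368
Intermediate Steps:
d(X, P) = P**2 (d(X, P) = 0*X + P**2 = 0 + P**2 = P**2)
C(V) = V**(5/2) (C(V) = V**2*sqrt(V) = V**(5/2))
-171*(C(0) + 4)*2 = -171*(0**(5/2) + 4)*2 = -171*(0 + 4)*2 = -684*2 = -171*8 = -1368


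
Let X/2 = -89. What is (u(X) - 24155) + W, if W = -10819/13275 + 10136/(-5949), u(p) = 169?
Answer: -210493855109/8774775 ≈ -23989.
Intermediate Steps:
X = -178 (X = 2*(-89) = -178)
W = -22101959/8774775 (W = -10819*1/13275 + 10136*(-1/5949) = -10819/13275 - 10136/5949 = -22101959/8774775 ≈ -2.5188)
(u(X) - 24155) + W = (169 - 24155) - 22101959/8774775 = -23986 - 22101959/8774775 = -210493855109/8774775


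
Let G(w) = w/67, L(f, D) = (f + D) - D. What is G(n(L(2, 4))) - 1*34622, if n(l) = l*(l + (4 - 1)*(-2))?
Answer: -2319682/67 ≈ -34622.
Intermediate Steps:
L(f, D) = f (L(f, D) = (D + f) - D = f)
n(l) = l*(-6 + l) (n(l) = l*(l + 3*(-2)) = l*(l - 6) = l*(-6 + l))
G(w) = w/67 (G(w) = w*(1/67) = w/67)
G(n(L(2, 4))) - 1*34622 = (2*(-6 + 2))/67 - 1*34622 = (2*(-4))/67 - 34622 = (1/67)*(-8) - 34622 = -8/67 - 34622 = -2319682/67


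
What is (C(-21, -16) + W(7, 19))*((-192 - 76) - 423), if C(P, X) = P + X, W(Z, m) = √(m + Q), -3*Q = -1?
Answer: 25567 - 691*√174/3 ≈ 22529.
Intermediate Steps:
Q = ⅓ (Q = -⅓*(-1) = ⅓ ≈ 0.33333)
W(Z, m) = √(⅓ + m) (W(Z, m) = √(m + ⅓) = √(⅓ + m))
(C(-21, -16) + W(7, 19))*((-192 - 76) - 423) = ((-21 - 16) + √(3 + 9*19)/3)*((-192 - 76) - 423) = (-37 + √(3 + 171)/3)*(-268 - 423) = (-37 + √174/3)*(-691) = 25567 - 691*√174/3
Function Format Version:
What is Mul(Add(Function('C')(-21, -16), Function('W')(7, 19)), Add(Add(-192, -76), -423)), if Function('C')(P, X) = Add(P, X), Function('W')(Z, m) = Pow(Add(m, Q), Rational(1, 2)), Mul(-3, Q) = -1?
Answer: Add(25567, Mul(Rational(-691, 3), Pow(174, Rational(1, 2)))) ≈ 22529.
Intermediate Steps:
Q = Rational(1, 3) (Q = Mul(Rational(-1, 3), -1) = Rational(1, 3) ≈ 0.33333)
Function('W')(Z, m) = Pow(Add(Rational(1, 3), m), Rational(1, 2)) (Function('W')(Z, m) = Pow(Add(m, Rational(1, 3)), Rational(1, 2)) = Pow(Add(Rational(1, 3), m), Rational(1, 2)))
Mul(Add(Function('C')(-21, -16), Function('W')(7, 19)), Add(Add(-192, -76), -423)) = Mul(Add(Add(-21, -16), Mul(Rational(1, 3), Pow(Add(3, Mul(9, 19)), Rational(1, 2)))), Add(Add(-192, -76), -423)) = Mul(Add(-37, Mul(Rational(1, 3), Pow(Add(3, 171), Rational(1, 2)))), Add(-268, -423)) = Mul(Add(-37, Mul(Rational(1, 3), Pow(174, Rational(1, 2)))), -691) = Add(25567, Mul(Rational(-691, 3), Pow(174, Rational(1, 2))))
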